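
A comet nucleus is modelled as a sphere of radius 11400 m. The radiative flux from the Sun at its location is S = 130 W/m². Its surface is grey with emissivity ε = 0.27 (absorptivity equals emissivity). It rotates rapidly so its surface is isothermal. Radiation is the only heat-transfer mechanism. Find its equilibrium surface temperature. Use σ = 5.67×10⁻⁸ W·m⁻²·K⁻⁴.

At equilibrium, absorbed power = emitted power.
Absorbing cross-section = πr² = 4.083×10⁸ m²; emitting surface = 4πr² = 1.633×10⁹ m² (ratio 4).
εS·A_cross = εσ·A_surf·T⁴  ⇒  T⁴ = S/(4σ)   (ε cancels).
T⁴ = 130/(4·5.67×10⁻⁸) = 5.732×10⁸ K⁴.
T = (5.732×10⁸)^(1/4).

T ≈ 155 K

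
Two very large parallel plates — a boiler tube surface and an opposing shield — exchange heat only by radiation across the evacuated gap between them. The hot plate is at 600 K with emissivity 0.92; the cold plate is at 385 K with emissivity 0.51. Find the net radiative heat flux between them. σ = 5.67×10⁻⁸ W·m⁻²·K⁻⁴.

For two infinite grey parallel plates, q = σ(T₁⁴ − T₂⁴)/(1/ε₁ + 1/ε₂ − 1).
T₁⁴ − T₂⁴ = 1.296×10¹¹ − 2.197×10¹⁰ = 1.076×10¹¹ K⁴.
1/ε₁ + 1/ε₂ − 1 = 1.087 + 1.961 − 1 = 2.048.
q = 5.67×10⁻⁸ × 1.076×10¹¹ / 2.048.

q ≈ 2980 W/m²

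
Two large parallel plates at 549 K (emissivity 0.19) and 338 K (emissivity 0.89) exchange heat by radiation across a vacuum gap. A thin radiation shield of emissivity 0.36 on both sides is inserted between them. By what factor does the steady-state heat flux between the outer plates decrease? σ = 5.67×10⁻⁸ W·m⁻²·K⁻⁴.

factor ≈ 1.85

Without shield: q₀ = σΔ(T⁴)/(1/ε₁+1/ε₂−1) with denominator 5.387.
With shield the two gaps are in series; the resistances add: (1/ε₁+1/ε_s−1)+(1/ε_s+1/ε₂−1) = 7.041+2.901 = 9.942.
Heat-flux ratio q₀/q = 9.942/5.387.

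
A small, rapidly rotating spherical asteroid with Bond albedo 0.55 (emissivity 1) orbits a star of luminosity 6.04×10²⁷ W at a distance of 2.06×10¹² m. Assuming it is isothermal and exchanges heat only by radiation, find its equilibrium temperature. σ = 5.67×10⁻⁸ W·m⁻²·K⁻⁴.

First find the stellar flux at distance d: S = L/(4πd²) = 6.04×10²⁷/(4π·(2.06×10¹²)²) = 113.3 W/m².
For an isothermal sphere, absorbed (1−a)S·πr² = emitted σ·4πr²·T⁴, so T⁴ = (1−a)S/(4σ).
T⁴ = 0.450·113.3/(4·5.67×10⁻⁸) = 2.247×10⁸ K⁴.

T ≈ 122 K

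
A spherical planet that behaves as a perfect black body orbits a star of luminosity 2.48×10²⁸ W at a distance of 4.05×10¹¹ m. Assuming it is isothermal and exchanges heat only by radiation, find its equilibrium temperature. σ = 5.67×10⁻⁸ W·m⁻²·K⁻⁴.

First find the stellar flux at distance d: S = L/(4πd²) = 2.48×10²⁸/(4π·(4.05×10¹¹)²) = 12030 W/m².
For an isothermal sphere, absorbed (1−a)S·πr² = emitted σ·4πr²·T⁴, so T⁴ = (1−a)S/(4σ).
T⁴ = 1.00·12030/(4·5.67×10⁻⁸) = 5.305×10¹⁰ K⁴.

T ≈ 480 K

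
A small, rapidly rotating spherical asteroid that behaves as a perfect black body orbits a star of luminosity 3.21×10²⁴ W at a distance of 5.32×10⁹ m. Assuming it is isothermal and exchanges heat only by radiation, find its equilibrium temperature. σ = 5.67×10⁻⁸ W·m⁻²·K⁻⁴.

T ≈ 447 K

First find the stellar flux at distance d: S = L/(4πd²) = 3.21×10²⁴/(4π·(5.32×10⁹)²) = 9026 W/m².
For an isothermal sphere, absorbed (1−a)S·πr² = emitted σ·4πr²·T⁴, so T⁴ = (1−a)S/(4σ).
T⁴ = 1.00·9026/(4·5.67×10⁻⁸) = 3.980×10¹⁰ K⁴.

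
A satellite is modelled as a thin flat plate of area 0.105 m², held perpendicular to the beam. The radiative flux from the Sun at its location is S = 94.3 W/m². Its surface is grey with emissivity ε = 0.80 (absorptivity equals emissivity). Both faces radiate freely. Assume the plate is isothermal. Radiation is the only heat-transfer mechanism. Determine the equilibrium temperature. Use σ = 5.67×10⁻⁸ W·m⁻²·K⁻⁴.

At equilibrium, absorbed power = emitted power.
Absorbing cross-section = A = 0.1050 m²; emitting surface = 2A = 0.2100 m² (ratio 2).
εS·A_cross = εσ·A_surf·T⁴  ⇒  T⁴ = S/(2σ)   (ε cancels).
T⁴ = 94.3/(2·5.67×10⁻⁸) = 8.316×10⁸ K⁴.
T = (8.316×10⁸)^(1/4).

T ≈ 170 K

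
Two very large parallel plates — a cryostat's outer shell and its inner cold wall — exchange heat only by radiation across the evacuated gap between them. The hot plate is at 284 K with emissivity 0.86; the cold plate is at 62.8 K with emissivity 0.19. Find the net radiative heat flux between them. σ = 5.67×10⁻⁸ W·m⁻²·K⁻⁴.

For two infinite grey parallel plates, q = σ(T₁⁴ − T₂⁴)/(1/ε₁ + 1/ε₂ − 1).
T₁⁴ − T₂⁴ = 6.505×10⁹ − 1.555×10⁷ = 6.490×10⁹ K⁴.
1/ε₁ + 1/ε₂ − 1 = 1.163 + 5.263 − 1 = 5.426.
q = 5.67×10⁻⁸ × 6.490×10⁹ / 5.426.

q ≈ 67.8 W/m²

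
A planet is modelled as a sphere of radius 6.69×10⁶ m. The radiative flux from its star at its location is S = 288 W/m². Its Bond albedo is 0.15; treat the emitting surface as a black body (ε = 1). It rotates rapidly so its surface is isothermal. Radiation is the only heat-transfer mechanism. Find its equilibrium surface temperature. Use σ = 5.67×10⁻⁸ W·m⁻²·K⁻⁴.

At equilibrium, absorbed power = emitted power.
Absorbing cross-section = πr² = 1.406×10¹⁴ m²; emitting surface = 4πr² = 5.624×10¹⁴ m² (ratio 4).
(1−a)S·A_cross = εσ·A_surf·T⁴  ⇒  T⁴ = (1−a)S/(4σ).
T⁴ = 0.850·288/(4·5.67×10⁻⁸) = 1.079×10⁹ K⁴.
T = (1.079×10⁹)^(1/4).

T ≈ 181 K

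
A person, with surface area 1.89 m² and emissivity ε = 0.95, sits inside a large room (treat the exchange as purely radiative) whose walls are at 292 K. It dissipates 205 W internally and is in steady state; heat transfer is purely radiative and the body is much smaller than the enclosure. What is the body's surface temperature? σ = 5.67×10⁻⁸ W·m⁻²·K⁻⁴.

T ≈ 310 K

For a small grey body in a large enclosure, net radiated power = εσA(T⁴ − T_w⁴).
Steady state: P = εσA(T⁴ − T_w⁴) with A = 1.89 m².
T⁴ = P/(εσA) + T_w⁴ = 205/(0.95·5.67×10⁻⁸·1.890) + (292)⁴
    = 2.014×10⁹ + 7.270×10⁹ = 9.284×10⁹ K⁴.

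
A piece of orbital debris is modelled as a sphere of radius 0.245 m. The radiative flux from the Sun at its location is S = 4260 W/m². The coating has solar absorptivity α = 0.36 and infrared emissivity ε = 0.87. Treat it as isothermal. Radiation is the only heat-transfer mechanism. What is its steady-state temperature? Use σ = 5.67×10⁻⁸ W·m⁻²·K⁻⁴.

At equilibrium, absorbed power = emitted power.
Absorbing cross-section = πr² = 0.1886 m²; emitting surface = 4πr² = 0.7543 m² (ratio 4).
αS·A_cross = εσ·A_surf·T⁴  ⇒  T⁴ = αS/(ε·4σ).
T⁴ = 0.360·4260/(0.87·4·5.67×10⁻⁸) = 7.772×10⁹ K⁴.
T = (7.772×10⁹)^(1/4).

T ≈ 297 K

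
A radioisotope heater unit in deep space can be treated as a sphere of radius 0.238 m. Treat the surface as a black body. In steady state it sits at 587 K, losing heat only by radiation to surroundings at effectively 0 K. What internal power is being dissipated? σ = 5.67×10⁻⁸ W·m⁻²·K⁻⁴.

P ≈ 4790 W

Steady state: P = εσA T⁴.
A = 4πr² = 0.7118 m²; T⁴ = (587)⁴ = 1.187×10¹¹ K⁴.
P = 1.0 × 5.67×10⁻⁸ × 0.7118 × 1.187×10¹¹.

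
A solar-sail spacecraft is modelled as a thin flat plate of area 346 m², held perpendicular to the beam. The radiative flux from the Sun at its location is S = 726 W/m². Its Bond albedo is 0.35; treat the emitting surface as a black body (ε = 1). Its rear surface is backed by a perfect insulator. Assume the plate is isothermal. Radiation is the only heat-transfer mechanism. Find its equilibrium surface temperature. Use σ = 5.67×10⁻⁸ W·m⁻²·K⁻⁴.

At equilibrium, absorbed power = emitted power.
Absorbing cross-section = A = 346.0 m²; emitting surface = A = 346.0 m² (ratio 1).
(1−a)S·A_cross = εσ·A_surf·T⁴  ⇒  T⁴ = (1−a)S/(1σ).
T⁴ = 0.650·726/(1·5.67×10⁻⁸) = 8.323×10⁹ K⁴.
T = (8.323×10⁹)^(1/4).

T ≈ 302 K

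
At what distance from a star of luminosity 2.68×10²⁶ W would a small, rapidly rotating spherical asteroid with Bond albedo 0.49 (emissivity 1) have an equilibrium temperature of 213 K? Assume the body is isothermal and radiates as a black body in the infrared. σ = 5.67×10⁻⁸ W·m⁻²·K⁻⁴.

d ≈ 1.53×10¹¹ m

For an isothermal black-emitting sphere, (1−a)S·πr² = σ·4πr²·T⁴ ⇒ S = 4σT⁴/(1−a).
S = 4·5.67×10⁻⁸·(213)⁴/0.510 = 915.4 W/m².
Flux falls as S = L/(4πd²), so d = √(L/(4πS)) = √(2.68×10²⁶/(4π·915.4)).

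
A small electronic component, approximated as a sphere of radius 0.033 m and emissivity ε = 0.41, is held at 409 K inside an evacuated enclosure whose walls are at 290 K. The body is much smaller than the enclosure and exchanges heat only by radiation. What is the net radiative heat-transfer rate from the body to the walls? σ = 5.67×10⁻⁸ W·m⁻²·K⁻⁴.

P_net ≈ 6.65 W

For a small grey body in a large enclosure: P_net = εσA(T_body⁴ − T_wall⁴).
A = 4πr² = 0.01368 m²; T_body⁴ − T_wall⁴ = 2.798×10¹⁰ − 7.073×10⁹ = 2.091×10¹⁰ K⁴.
|P_net| = 0.41·5.67×10⁻⁸·0.01368·2.091×10¹⁰.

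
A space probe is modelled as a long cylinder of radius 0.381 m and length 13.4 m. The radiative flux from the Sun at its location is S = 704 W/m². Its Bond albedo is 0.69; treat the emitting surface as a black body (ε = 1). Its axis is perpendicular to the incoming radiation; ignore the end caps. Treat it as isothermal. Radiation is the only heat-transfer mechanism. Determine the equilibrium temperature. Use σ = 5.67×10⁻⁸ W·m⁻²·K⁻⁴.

At equilibrium, absorbed power = emitted power.
Absorbing cross-section = 2rL = 10.21 m²; emitting surface = 2πrL = 32.08 m² (ratio π).
(1−a)S·A_cross = εσ·A_surf·T⁴  ⇒  T⁴ = (1−a)S/(πσ).
T⁴ = 0.310·704/(π·5.67×10⁻⁸) = 1.225×10⁹ K⁴.
T = (1.225×10⁹)^(1/4).

T ≈ 187 K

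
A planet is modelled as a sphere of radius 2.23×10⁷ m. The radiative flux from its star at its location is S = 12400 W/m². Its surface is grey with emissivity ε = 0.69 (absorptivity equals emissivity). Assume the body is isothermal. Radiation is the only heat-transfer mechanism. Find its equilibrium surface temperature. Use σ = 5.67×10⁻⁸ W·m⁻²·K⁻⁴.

At equilibrium, absorbed power = emitted power.
Absorbing cross-section = πr² = 1.562×10¹⁵ m²; emitting surface = 4πr² = 6.249×10¹⁵ m² (ratio 4).
εS·A_cross = εσ·A_surf·T⁴  ⇒  T⁴ = S/(4σ)   (ε cancels).
T⁴ = 12400/(4·5.67×10⁻⁸) = 5.467×10¹⁰ K⁴.
T = (5.467×10¹⁰)^(1/4).

T ≈ 484 K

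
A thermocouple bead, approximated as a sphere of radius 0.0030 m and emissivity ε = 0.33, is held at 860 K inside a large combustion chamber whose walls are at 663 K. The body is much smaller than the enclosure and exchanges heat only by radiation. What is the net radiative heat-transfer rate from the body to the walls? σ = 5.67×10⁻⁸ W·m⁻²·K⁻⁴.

P_net ≈ 0.749 W

For a small grey body in a large enclosure: P_net = εσA(T_body⁴ − T_wall⁴).
A = 4πr² = 1.131×10⁻⁴ m²; T_body⁴ − T_wall⁴ = 5.470×10¹¹ − 1.932×10¹¹ = 3.538×10¹¹ K⁴.
|P_net| = 0.33·5.67×10⁻⁸·1.131×10⁻⁴·3.538×10¹¹.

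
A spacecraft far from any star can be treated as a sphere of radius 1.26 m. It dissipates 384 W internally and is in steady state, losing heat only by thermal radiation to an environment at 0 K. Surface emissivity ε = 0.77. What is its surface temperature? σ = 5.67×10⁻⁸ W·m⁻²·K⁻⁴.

Steady state: internal power = radiated power, P = εσA T⁴.
Radiating area A = 4πr² = 19.95 m².
T⁴ = P/(εσA) = 384/(0.77·5.67×10⁻⁸·19.95) = 4.409×10⁸ K⁴.
T = (4.409×10⁸)^(1/4).

T ≈ 145 K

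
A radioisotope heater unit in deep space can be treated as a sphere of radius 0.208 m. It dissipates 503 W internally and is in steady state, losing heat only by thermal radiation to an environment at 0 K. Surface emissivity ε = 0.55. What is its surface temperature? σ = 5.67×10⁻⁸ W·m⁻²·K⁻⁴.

Steady state: internal power = radiated power, P = εσA T⁴.
Radiating area A = 4πr² = 0.5437 m².
T⁴ = P/(εσA) = 503/(0.55·5.67×10⁻⁸·0.5437) = 2.967×10¹⁰ K⁴.
T = (2.967×10¹⁰)^(1/4).

T ≈ 415 K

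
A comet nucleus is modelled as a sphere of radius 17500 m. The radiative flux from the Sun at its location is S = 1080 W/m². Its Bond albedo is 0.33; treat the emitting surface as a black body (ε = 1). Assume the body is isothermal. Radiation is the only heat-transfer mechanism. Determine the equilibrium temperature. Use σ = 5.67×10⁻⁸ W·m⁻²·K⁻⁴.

T ≈ 238 K

At equilibrium, absorbed power = emitted power.
Absorbing cross-section = πr² = 9.621×10⁸ m²; emitting surface = 4πr² = 3.848×10⁹ m² (ratio 4).
(1−a)S·A_cross = εσ·A_surf·T⁴  ⇒  T⁴ = (1−a)S/(4σ).
T⁴ = 0.670·1080/(4·5.67×10⁻⁸) = 3.190×10⁹ K⁴.
T = (3.190×10⁹)^(1/4).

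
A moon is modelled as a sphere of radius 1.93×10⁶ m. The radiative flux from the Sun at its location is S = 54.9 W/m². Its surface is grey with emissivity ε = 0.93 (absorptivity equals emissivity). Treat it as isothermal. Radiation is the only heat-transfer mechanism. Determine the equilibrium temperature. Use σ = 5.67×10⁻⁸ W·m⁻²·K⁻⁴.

T ≈ 125 K

At equilibrium, absorbed power = emitted power.
Absorbing cross-section = πr² = 1.170×10¹³ m²; emitting surface = 4πr² = 4.681×10¹³ m² (ratio 4).
εS·A_cross = εσ·A_surf·T⁴  ⇒  T⁴ = S/(4σ)   (ε cancels).
T⁴ = 54.9/(4·5.67×10⁻⁸) = 2.421×10⁸ K⁴.
T = (2.421×10⁸)^(1/4).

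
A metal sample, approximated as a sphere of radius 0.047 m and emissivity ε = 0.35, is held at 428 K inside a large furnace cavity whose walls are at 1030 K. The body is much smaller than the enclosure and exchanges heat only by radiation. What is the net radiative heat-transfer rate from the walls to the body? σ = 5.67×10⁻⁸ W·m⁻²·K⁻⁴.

P_net ≈ 602 W

For a small grey body in a large enclosure: P_net = εσA(T_body⁴ − T_wall⁴).
A = 4πr² = 0.02776 m²; T_body⁴ − T_wall⁴ = 3.356×10¹⁰ − 1.126×10¹² = -1.092×10¹² K⁴.
|P_net| = 0.35·5.67×10⁻⁸·0.02776·1.092×10¹².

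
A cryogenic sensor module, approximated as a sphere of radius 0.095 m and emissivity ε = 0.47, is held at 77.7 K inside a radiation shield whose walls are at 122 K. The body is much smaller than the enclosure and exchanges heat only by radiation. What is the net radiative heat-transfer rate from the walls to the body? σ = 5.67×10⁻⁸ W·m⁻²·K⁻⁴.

For a small grey body in a large enclosure: P_net = εσA(T_body⁴ − T_wall⁴).
A = 4πr² = 0.1134 m²; T_body⁴ − T_wall⁴ = 3.645×10⁷ − 2.215×10⁸ = -1.851×10⁸ K⁴.
|P_net| = 0.47·5.67×10⁻⁸·0.1134·1.851×10⁸.

P_net ≈ 0.559 W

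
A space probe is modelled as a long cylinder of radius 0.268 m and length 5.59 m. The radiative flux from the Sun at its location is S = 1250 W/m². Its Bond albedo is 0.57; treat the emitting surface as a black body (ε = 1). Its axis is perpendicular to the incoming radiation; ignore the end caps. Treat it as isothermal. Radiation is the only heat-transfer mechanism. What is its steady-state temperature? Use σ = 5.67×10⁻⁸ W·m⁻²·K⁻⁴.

At equilibrium, absorbed power = emitted power.
Absorbing cross-section = 2rL = 2.996 m²; emitting surface = 2πrL = 9.413 m² (ratio π).
(1−a)S·A_cross = εσ·A_surf·T⁴  ⇒  T⁴ = (1−a)S/(πσ).
T⁴ = 0.430·1250/(π·5.67×10⁻⁸) = 3.017×10⁹ K⁴.
T = (3.017×10⁹)^(1/4).

T ≈ 234 K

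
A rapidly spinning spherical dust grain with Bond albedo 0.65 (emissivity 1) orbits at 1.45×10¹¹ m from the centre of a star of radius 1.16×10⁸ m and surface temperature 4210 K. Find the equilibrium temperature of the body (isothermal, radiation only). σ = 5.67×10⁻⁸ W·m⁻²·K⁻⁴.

The star's surface emits σT_*⁴; at distance d the flux is S = σT_*⁴(R_*/d)².
S = 5.67×10⁻⁸·(4210)⁴·(1.16×10⁸/1.45×10¹¹)² = 11.40 W/m².
For an isothermal sphere T⁴ = (1−a)S/(4σ) = 1.759×10⁷ K⁴.

T ≈ 64.8 K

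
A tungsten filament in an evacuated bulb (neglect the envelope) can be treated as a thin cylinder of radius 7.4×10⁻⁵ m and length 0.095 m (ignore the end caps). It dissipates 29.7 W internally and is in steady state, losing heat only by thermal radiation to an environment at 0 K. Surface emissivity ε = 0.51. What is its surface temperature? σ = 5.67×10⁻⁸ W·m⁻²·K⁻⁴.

Steady state: internal power = radiated power, P = εσA T⁴.
Radiating area A = 2πrL = 4.417×10⁻⁵ m².
T⁴ = P/(εσA) = 29.7/(0.51·5.67×10⁻⁸·4.417×10⁻⁵) = 2.325×10¹³ K⁴.
T = (2.325×10¹³)^(1/4).

T ≈ 2200 K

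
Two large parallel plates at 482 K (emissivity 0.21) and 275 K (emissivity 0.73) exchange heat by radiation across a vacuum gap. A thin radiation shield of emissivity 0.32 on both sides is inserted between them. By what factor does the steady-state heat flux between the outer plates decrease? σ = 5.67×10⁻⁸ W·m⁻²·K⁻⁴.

factor ≈ 2.02

Without shield: q₀ = σΔ(T⁴)/(1/ε₁+1/ε₂−1) with denominator 5.132.
With shield the two gaps are in series; the resistances add: (1/ε₁+1/ε_s−1)+(1/ε_s+1/ε₂−1) = 6.887+3.495 = 10.38.
Heat-flux ratio q₀/q = 10.38/5.132.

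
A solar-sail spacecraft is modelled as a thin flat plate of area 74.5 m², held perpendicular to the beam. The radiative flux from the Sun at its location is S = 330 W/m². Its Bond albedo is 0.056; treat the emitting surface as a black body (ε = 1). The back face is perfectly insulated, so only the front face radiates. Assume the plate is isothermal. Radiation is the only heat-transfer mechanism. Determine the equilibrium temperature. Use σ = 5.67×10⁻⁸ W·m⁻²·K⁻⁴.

At equilibrium, absorbed power = emitted power.
Absorbing cross-section = A = 74.50 m²; emitting surface = A = 74.50 m² (ratio 1).
(1−a)S·A_cross = εσ·A_surf·T⁴  ⇒  T⁴ = (1−a)S/(1σ).
T⁴ = 0.944·330/(1·5.67×10⁻⁸) = 5.494×10⁹ K⁴.
T = (5.494×10⁹)^(1/4).

T ≈ 272 K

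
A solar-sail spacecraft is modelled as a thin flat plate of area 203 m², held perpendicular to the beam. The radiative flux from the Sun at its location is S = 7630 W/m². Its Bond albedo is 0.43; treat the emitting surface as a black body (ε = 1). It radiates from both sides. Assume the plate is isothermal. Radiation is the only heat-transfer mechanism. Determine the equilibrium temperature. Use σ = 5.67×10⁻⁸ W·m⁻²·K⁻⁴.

T ≈ 443 K

At equilibrium, absorbed power = emitted power.
Absorbing cross-section = A = 203.0 m²; emitting surface = 2A = 406.0 m² (ratio 2).
(1−a)S·A_cross = εσ·A_surf·T⁴  ⇒  T⁴ = (1−a)S/(2σ).
T⁴ = 0.570·7630/(2·5.67×10⁻⁸) = 3.835×10¹⁰ K⁴.
T = (3.835×10¹⁰)^(1/4).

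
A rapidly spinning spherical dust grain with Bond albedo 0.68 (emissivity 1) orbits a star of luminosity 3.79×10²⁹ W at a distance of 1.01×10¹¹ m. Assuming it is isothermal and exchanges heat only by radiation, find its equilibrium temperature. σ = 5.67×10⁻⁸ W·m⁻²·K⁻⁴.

First find the stellar flux at distance d: S = L/(4πd²) = 3.79×10²⁹/(4π·(1.01×10¹¹)²) = 2.957×10⁶ W/m².
For an isothermal sphere, absorbed (1−a)S·πr² = emitted σ·4πr²·T⁴, so T⁴ = (1−a)S/(4σ).
T⁴ = 0.320·2.957×10⁶/(4·5.67×10⁻⁸) = 4.172×10¹² K⁴.

T ≈ 1430 K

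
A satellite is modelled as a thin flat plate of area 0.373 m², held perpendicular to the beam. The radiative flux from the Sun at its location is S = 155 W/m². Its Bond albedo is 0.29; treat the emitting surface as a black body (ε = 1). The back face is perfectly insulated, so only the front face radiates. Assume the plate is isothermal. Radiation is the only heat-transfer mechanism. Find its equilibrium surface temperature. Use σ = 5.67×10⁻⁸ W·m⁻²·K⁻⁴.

T ≈ 210 K

At equilibrium, absorbed power = emitted power.
Absorbing cross-section = A = 0.3730 m²; emitting surface = A = 0.3730 m² (ratio 1).
(1−a)S·A_cross = εσ·A_surf·T⁴  ⇒  T⁴ = (1−a)S/(1σ).
T⁴ = 0.710·155/(1·5.67×10⁻⁸) = 1.941×10⁹ K⁴.
T = (1.941×10⁹)^(1/4).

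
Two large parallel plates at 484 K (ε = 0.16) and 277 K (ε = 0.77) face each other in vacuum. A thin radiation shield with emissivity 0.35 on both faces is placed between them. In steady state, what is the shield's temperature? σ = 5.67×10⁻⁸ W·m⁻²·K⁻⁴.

In steady state the net flux on the hot side equals that on the cold side.
σ(T₁⁴−T_s⁴)/D₁ = σ(T_s⁴−T₂⁴)/D₂, with D₁ = 1/ε₁+1/ε_s−1 = 8.107, D₂ = 1/ε_s+1/ε₂−1 = 3.156.
Solve for T_s⁴: T_s⁴ = (D₂·T₁⁴ + D₁·T₂⁴)/(D₁+D₂) = 1.961×10¹⁰ K⁴.

T_s ≈ 374 K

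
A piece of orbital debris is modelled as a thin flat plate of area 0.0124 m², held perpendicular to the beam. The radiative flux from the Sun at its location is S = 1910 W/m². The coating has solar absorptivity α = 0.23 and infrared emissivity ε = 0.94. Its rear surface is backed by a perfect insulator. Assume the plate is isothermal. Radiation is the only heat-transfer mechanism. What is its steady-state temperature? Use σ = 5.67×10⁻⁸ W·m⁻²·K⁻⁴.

T ≈ 301 K

At equilibrium, absorbed power = emitted power.
Absorbing cross-section = A = 0.01240 m²; emitting surface = A = 0.01240 m² (ratio 1).
αS·A_cross = εσ·A_surf·T⁴  ⇒  T⁴ = αS/(ε·1σ).
T⁴ = 0.230·1910/(0.94·1·5.67×10⁻⁸) = 8.242×10⁹ K⁴.
T = (8.242×10⁹)^(1/4).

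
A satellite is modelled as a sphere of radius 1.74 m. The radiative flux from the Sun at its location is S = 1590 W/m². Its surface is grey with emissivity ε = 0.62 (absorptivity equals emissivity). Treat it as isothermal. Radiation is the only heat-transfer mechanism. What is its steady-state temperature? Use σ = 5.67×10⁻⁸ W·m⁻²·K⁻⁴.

T ≈ 289 K

At equilibrium, absorbed power = emitted power.
Absorbing cross-section = πr² = 9.511 m²; emitting surface = 4πr² = 38.05 m² (ratio 4).
εS·A_cross = εσ·A_surf·T⁴  ⇒  T⁴ = S/(4σ)   (ε cancels).
T⁴ = 1590/(4·5.67×10⁻⁸) = 7.011×10⁹ K⁴.
T = (7.011×10⁹)^(1/4).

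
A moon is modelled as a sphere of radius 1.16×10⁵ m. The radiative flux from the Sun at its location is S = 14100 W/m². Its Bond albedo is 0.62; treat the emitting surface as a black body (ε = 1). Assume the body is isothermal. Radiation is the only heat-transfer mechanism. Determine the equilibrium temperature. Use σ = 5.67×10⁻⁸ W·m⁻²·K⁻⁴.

T ≈ 392 K

At equilibrium, absorbed power = emitted power.
Absorbing cross-section = πr² = 4.227×10¹⁰ m²; emitting surface = 4πr² = 1.691×10¹¹ m² (ratio 4).
(1−a)S·A_cross = εσ·A_surf·T⁴  ⇒  T⁴ = (1−a)S/(4σ).
T⁴ = 0.380·14100/(4·5.67×10⁻⁸) = 2.362×10¹⁰ K⁴.
T = (2.362×10¹⁰)^(1/4).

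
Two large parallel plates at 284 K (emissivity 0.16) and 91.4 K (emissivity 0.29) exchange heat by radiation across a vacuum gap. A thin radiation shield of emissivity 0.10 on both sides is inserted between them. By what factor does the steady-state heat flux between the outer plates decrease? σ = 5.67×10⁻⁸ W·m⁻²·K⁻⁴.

Without shield: q₀ = σΔ(T⁴)/(1/ε₁+1/ε₂−1) with denominator 8.698.
With shield the two gaps are in series; the resistances add: (1/ε₁+1/ε_s−1)+(1/ε_s+1/ε₂−1) = 15.25+12.45 = 27.70.
Heat-flux ratio q₀/q = 27.70/8.698.

factor ≈ 3.18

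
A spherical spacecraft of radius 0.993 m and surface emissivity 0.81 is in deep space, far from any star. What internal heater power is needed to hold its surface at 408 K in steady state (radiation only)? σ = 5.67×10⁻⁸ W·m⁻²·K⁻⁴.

P = εσ·4πr²·T⁴.
4πr² = 12.39 m²; T⁴ = 2.771×10¹⁰ K⁴.
P = 0.81·5.67×10⁻⁸·12.39·2.771×10¹⁰.

P ≈ 15800 W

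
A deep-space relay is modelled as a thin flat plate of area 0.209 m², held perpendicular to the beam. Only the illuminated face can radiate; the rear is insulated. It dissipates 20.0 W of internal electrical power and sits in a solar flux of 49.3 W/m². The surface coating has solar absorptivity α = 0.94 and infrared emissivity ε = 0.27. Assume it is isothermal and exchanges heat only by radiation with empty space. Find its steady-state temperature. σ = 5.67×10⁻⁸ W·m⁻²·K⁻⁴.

At steady state, absorbed solar power + internal power = radiated power.
Absorbed: α·S·A_cross = 0.94·49.3·0.2090 = 9.685 W (cross-section A).
Total input = 9.685 + 20.0 = 29.69 W.
Radiated: εσ·A_surf·T⁴ with A_surf = A = 0.2090 m².
T⁴ = 29.69/(0.27·5.67×10⁻⁸·0.2090) = 9.278×10⁹ K⁴.

T ≈ 310 K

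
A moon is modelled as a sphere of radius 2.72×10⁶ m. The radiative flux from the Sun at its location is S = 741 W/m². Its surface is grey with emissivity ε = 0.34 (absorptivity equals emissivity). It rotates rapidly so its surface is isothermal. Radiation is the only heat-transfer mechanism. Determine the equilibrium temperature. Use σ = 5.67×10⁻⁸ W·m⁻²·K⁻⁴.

At equilibrium, absorbed power = emitted power.
Absorbing cross-section = πr² = 2.324×10¹³ m²; emitting surface = 4πr² = 9.297×10¹³ m² (ratio 4).
εS·A_cross = εσ·A_surf·T⁴  ⇒  T⁴ = S/(4σ)   (ε cancels).
T⁴ = 741/(4·5.67×10⁻⁸) = 3.267×10⁹ K⁴.
T = (3.267×10⁹)^(1/4).

T ≈ 239 K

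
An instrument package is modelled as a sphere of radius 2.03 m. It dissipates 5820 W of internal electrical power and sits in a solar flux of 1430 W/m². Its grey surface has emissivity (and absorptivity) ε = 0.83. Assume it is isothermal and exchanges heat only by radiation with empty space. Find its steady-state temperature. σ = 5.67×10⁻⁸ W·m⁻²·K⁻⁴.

T ≈ 305 K

At steady state, absorbed solar power + internal power = radiated power.
Absorbed: α·S·A_cross = 0.83·1430·12.95 = 15370 W (cross-section πr²).
Total input = 15370 + 5820 = 21190 W.
Radiated: εσ·A_surf·T⁴ with A_surf = 4πr² = 51.78 m².
T⁴ = 21190/(0.83·5.67×10⁻⁸·51.78) = 8.693×10⁹ K⁴.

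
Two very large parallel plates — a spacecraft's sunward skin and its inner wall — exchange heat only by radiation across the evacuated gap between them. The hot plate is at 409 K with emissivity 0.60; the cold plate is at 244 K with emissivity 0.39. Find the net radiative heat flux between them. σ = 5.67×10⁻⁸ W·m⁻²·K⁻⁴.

For two infinite grey parallel plates, q = σ(T₁⁴ − T₂⁴)/(1/ε₁ + 1/ε₂ − 1).
T₁⁴ − T₂⁴ = 2.798×10¹⁰ − 3.545×10⁹ = 2.444×10¹⁰ K⁴.
1/ε₁ + 1/ε₂ − 1 = 1.667 + 2.564 − 1 = 3.231.
q = 5.67×10⁻⁸ × 2.444×10¹⁰ / 3.231.

q ≈ 429 W/m²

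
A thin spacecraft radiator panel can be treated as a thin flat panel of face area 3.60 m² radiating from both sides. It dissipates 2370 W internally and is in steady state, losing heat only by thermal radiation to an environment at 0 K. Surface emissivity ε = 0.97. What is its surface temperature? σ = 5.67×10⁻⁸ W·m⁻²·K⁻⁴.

T ≈ 278 K

Steady state: internal power = radiated power, P = εσA T⁴.
Radiating area A = 2·3.60 = 7.200 m².
T⁴ = P/(εσA) = 2370/(0.97·5.67×10⁻⁸·7.200) = 5.985×10⁹ K⁴.
T = (5.985×10⁹)^(1/4).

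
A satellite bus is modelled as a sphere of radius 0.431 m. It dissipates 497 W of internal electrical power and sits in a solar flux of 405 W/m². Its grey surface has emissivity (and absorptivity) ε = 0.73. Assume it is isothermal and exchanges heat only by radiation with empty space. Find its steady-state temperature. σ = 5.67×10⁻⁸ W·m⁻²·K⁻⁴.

T ≈ 289 K

At steady state, absorbed solar power + internal power = radiated power.
Absorbed: α·S·A_cross = 0.73·405·0.5836 = 172.5 W (cross-section πr²).
Total input = 172.5 + 497 = 669.5 W.
Radiated: εσ·A_surf·T⁴ with A_surf = 4πr² = 2.334 m².
T⁴ = 669.5/(0.73·5.67×10⁻⁸·2.334) = 6.930×10⁹ K⁴.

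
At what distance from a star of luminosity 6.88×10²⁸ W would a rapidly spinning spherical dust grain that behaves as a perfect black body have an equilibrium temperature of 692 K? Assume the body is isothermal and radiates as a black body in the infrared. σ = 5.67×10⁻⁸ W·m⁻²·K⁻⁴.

d ≈ 3.24×10¹¹ m

For an isothermal black-emitting sphere, (1−a)S·πr² = σ·4πr²·T⁴ ⇒ S = 4σT⁴/(1−a).
S = 4·5.67×10⁻⁸·(692)⁴/1.00 = 52010 W/m².
Flux falls as S = L/(4πd²), so d = √(L/(4πS)) = √(6.88×10²⁸/(4π·52010)).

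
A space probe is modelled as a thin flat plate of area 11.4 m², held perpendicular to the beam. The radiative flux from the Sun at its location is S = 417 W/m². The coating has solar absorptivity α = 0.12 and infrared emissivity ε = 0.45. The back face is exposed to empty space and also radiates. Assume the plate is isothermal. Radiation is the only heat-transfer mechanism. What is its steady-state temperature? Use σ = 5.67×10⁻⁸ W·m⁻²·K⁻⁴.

T ≈ 177 K

At equilibrium, absorbed power = emitted power.
Absorbing cross-section = A = 11.40 m²; emitting surface = 2A = 22.80 m² (ratio 2).
αS·A_cross = εσ·A_surf·T⁴  ⇒  T⁴ = αS/(ε·2σ).
T⁴ = 0.120·417/(0.45·2·5.67×10⁻⁸) = 9.806×10⁸ K⁴.
T = (9.806×10⁸)^(1/4).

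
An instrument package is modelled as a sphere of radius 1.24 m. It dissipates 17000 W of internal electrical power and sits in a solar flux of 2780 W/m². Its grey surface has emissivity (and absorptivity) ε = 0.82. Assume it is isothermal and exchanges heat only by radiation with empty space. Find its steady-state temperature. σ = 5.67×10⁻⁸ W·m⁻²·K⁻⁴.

T ≈ 420 K

At steady state, absorbed solar power + internal power = radiated power.
Absorbed: α·S·A_cross = 0.82·2780·4.831 = 11010 W (cross-section πr²).
Total input = 11010 + 17000 = 28010 W.
Radiated: εσ·A_surf·T⁴ with A_surf = 4πr² = 19.32 m².
T⁴ = 28010/(0.82·5.67×10⁻⁸·19.32) = 3.118×10¹⁰ K⁴.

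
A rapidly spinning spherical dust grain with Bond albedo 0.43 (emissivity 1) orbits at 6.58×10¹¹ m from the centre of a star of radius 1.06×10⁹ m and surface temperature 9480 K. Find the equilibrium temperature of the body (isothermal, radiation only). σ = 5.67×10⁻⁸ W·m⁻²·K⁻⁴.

The star's surface emits σT_*⁴; at distance d the flux is S = σT_*⁴(R_*/d)².
S = 5.67×10⁻⁸·(9480)⁴·(1.06×10⁹/6.58×10¹¹)² = 1188 W/m².
For an isothermal sphere T⁴ = (1−a)S/(4σ) = 2.987×10⁹ K⁴.

T ≈ 234 K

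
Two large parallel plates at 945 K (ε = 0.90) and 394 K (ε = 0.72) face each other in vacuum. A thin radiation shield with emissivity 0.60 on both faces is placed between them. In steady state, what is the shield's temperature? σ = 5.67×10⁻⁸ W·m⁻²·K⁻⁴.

T_s ≈ 814 K

In steady state the net flux on the hot side equals that on the cold side.
σ(T₁⁴−T_s⁴)/D₁ = σ(T_s⁴−T₂⁴)/D₂, with D₁ = 1/ε₁+1/ε_s−1 = 1.778, D₂ = 1/ε_s+1/ε₂−1 = 2.056.
Solve for T_s⁴: T_s⁴ = (D₂·T₁⁴ + D₁·T₂⁴)/(D₁+D₂) = 4.388×10¹¹ K⁴.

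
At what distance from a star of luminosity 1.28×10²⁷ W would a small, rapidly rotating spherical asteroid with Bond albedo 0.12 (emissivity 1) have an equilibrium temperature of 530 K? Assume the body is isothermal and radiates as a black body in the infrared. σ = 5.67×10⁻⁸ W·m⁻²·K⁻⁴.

For an isothermal black-emitting sphere, (1−a)S·πr² = σ·4πr²·T⁴ ⇒ S = 4σT⁴/(1−a).
S = 4·5.67×10⁻⁸·(530)⁴/0.880 = 20340 W/m².
Flux falls as S = L/(4πd²), so d = √(L/(4πS)) = √(1.28×10²⁷/(4π·20340)).

d ≈ 7.08×10¹⁰ m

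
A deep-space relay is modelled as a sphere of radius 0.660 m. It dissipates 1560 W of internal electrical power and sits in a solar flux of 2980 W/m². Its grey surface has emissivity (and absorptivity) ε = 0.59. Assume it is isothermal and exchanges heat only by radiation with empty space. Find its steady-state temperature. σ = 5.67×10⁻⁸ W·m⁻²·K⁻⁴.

At steady state, absorbed solar power + internal power = radiated power.
Absorbed: α·S·A_cross = 0.59·2980·1.368 = 2406 W (cross-section πr²).
Total input = 2406 + 1560 = 3966 W.
Radiated: εσ·A_surf·T⁴ with A_surf = 4πr² = 5.474 m².
T⁴ = 3966/(0.59·5.67×10⁻⁸·5.474) = 2.166×10¹⁰ K⁴.

T ≈ 384 K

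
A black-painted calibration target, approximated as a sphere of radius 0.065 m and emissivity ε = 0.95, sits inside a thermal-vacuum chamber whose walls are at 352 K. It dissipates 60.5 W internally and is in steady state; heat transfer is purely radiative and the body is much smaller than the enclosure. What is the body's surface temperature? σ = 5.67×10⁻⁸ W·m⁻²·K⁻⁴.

For a small grey body in a large enclosure, net radiated power = εσA(T⁴ − T_w⁴).
Steady state: P = εσA(T⁴ − T_w⁴) with A = 4πr² = 0.05309 m².
T⁴ = P/(εσA) + T_w⁴ = 60.5/(0.95·5.67×10⁻⁸·0.05309) + (352)⁴
    = 2.115×10¹⁰ + 1.535×10¹⁰ = 3.651×10¹⁰ K⁴.

T ≈ 437 K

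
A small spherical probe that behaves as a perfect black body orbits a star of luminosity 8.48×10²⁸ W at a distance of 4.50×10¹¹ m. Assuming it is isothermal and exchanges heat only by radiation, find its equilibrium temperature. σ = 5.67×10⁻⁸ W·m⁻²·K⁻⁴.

First find the stellar flux at distance d: S = L/(4πd²) = 8.48×10²⁸/(4π·(4.50×10¹¹)²) = 33320 W/m².
For an isothermal sphere, absorbed (1−a)S·πr² = emitted σ·4πr²·T⁴, so T⁴ = (1−a)S/(4σ).
T⁴ = 1.00·33320/(4·5.67×10⁻⁸) = 1.469×10¹¹ K⁴.

T ≈ 619 K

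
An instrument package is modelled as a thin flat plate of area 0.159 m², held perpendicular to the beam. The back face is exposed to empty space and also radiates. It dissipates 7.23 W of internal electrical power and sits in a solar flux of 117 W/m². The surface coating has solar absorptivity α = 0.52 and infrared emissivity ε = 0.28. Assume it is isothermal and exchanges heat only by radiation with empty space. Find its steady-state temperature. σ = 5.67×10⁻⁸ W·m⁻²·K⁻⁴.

At steady state, absorbed solar power + internal power = radiated power.
Absorbed: α·S·A_cross = 0.52·117·0.1590 = 9.674 W (cross-section A).
Total input = 9.674 + 7.23 = 16.90 W.
Radiated: εσ·A_surf·T⁴ with A_surf = 2A = 0.3180 m².
T⁴ = 16.90/(0.28·5.67×10⁻⁸·0.3180) = 3.348×10⁹ K⁴.

T ≈ 241 K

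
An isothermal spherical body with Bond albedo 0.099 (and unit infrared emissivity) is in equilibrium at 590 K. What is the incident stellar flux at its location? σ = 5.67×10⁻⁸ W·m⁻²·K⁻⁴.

(1−a)S·πr² = σ·4πr²·T⁴ ⇒ S = 4σT⁴/(1−a).
S = 4·5.67×10⁻⁸·1.212×10¹¹/0.901.

S ≈ 30500 W/m²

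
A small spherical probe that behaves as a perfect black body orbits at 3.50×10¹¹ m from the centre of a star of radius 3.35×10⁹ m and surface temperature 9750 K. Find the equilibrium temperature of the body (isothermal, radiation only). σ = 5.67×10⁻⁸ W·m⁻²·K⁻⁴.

T ≈ 674 K

The star's surface emits σT_*⁴; at distance d the flux is S = σT_*⁴(R_*/d)².
S = 5.67×10⁻⁸·(9750)⁴·(3.35×10⁹/3.50×10¹¹)² = 46940 W/m².
For an isothermal sphere T⁴ = (1−a)S/(4σ) = 2.070×10¹¹ K⁴.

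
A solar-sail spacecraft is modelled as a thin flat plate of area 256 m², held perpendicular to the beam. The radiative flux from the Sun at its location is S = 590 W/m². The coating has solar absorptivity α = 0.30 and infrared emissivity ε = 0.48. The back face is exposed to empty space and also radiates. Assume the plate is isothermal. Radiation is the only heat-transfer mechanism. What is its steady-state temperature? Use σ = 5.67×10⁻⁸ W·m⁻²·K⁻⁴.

T ≈ 239 K

At equilibrium, absorbed power = emitted power.
Absorbing cross-section = A = 256.0 m²; emitting surface = 2A = 512.0 m² (ratio 2).
αS·A_cross = εσ·A_surf·T⁴  ⇒  T⁴ = αS/(ε·2σ).
T⁴ = 0.300·590/(0.48·2·5.67×10⁻⁸) = 3.252×10⁹ K⁴.
T = (3.252×10⁹)^(1/4).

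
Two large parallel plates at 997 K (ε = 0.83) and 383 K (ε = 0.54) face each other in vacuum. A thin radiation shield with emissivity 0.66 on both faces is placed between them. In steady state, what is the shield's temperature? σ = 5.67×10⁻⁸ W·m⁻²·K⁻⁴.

In steady state the net flux on the hot side equals that on the cold side.
σ(T₁⁴−T_s⁴)/D₁ = σ(T_s⁴−T₂⁴)/D₂, with D₁ = 1/ε₁+1/ε_s−1 = 1.720, D₂ = 1/ε_s+1/ε₂−1 = 2.367.
Solve for T_s⁴: T_s⁴ = (D₂·T₁⁴ + D₁·T₂⁴)/(D₁+D₂) = 5.813×10¹¹ K⁴.

T_s ≈ 873 K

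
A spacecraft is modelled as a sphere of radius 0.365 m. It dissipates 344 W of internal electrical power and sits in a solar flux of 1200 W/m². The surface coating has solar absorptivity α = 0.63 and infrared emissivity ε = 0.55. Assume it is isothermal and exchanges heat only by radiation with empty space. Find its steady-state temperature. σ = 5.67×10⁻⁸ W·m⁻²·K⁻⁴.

T ≈ 335 K

At steady state, absorbed solar power + internal power = radiated power.
Absorbed: α·S·A_cross = 0.63·1200·0.4185 = 316.4 W (cross-section πr²).
Total input = 316.4 + 344 = 660.4 W.
Radiated: εσ·A_surf·T⁴ with A_surf = 4πr² = 1.674 m².
T⁴ = 660.4/(0.55·5.67×10⁻⁸·1.674) = 1.265×10¹⁰ K⁴.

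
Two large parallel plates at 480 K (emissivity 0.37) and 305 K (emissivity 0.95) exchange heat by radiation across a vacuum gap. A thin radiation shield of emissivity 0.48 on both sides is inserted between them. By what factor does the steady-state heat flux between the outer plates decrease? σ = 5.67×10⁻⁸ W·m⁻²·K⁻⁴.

factor ≈ 2.15

Without shield: q₀ = σΔ(T⁴)/(1/ε₁+1/ε₂−1) with denominator 2.755.
With shield the two gaps are in series; the resistances add: (1/ε₁+1/ε_s−1)+(1/ε_s+1/ε₂−1) = 3.786+2.136 = 5.922.
Heat-flux ratio q₀/q = 5.922/2.755.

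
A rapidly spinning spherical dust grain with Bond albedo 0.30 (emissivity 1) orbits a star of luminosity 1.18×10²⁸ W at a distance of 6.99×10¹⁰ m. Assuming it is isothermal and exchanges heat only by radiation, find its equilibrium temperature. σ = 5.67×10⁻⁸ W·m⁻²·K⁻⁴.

First find the stellar flux at distance d: S = L/(4πd²) = 1.18×10²⁸/(4π·(6.99×10¹⁰)²) = 1.922×10⁵ W/m².
For an isothermal sphere, absorbed (1−a)S·πr² = emitted σ·4πr²·T⁴, so T⁴ = (1−a)S/(4σ).
T⁴ = 0.700·1.922×10⁵/(4·5.67×10⁻⁸) = 5.932×10¹¹ K⁴.

T ≈ 878 K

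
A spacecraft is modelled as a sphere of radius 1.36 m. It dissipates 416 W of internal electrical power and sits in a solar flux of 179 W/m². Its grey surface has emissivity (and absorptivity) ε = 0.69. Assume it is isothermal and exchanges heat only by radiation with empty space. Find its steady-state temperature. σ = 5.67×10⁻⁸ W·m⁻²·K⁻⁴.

At steady state, absorbed solar power + internal power = radiated power.
Absorbed: α·S·A_cross = 0.69·179·5.811 = 717.7 W (cross-section πr²).
Total input = 717.7 + 416 = 1134 W.
Radiated: εσ·A_surf·T⁴ with A_surf = 4πr² = 23.24 m².
T⁴ = 1134/(0.69·5.67×10⁻⁸·23.24) = 1.247×10⁹ K⁴.

T ≈ 188 K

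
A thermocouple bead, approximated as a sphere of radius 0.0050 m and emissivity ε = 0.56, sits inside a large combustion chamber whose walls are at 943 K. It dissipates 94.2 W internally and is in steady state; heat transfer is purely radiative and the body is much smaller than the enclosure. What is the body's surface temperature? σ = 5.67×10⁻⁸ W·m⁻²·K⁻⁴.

T ≈ 1790 K

For a small grey body in a large enclosure, net radiated power = εσA(T⁴ − T_w⁴).
Steady state: P = εσA(T⁴ − T_w⁴) with A = 4πr² = 3.142×10⁻⁴ m².
T⁴ = P/(εσA) + T_w⁴ = 94.2/(0.56·5.67×10⁻⁸·3.142×10⁻⁴) + (943)⁴
    = 9.443×10¹² + 7.908×10¹¹ = 1.023×10¹³ K⁴.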